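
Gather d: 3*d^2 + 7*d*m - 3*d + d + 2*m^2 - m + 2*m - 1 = 3*d^2 + d*(7*m - 2) + 2*m^2 + m - 1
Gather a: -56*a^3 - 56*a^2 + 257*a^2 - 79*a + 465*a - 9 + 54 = -56*a^3 + 201*a^2 + 386*a + 45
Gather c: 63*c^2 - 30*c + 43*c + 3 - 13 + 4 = 63*c^2 + 13*c - 6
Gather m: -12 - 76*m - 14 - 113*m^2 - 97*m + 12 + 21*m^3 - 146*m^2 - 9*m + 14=21*m^3 - 259*m^2 - 182*m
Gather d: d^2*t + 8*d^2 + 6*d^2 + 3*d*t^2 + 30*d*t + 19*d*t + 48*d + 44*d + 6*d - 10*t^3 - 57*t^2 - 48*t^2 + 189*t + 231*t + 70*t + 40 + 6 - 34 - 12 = d^2*(t + 14) + d*(3*t^2 + 49*t + 98) - 10*t^3 - 105*t^2 + 490*t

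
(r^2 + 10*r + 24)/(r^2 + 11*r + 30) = (r + 4)/(r + 5)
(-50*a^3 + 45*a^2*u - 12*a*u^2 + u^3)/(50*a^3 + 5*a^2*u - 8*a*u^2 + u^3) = (-2*a + u)/(2*a + u)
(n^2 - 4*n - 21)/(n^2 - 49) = (n + 3)/(n + 7)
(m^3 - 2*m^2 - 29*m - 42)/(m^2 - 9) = (m^2 - 5*m - 14)/(m - 3)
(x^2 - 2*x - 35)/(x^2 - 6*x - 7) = (x + 5)/(x + 1)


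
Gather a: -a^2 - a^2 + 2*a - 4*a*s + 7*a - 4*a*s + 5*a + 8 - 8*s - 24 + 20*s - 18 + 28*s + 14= -2*a^2 + a*(14 - 8*s) + 40*s - 20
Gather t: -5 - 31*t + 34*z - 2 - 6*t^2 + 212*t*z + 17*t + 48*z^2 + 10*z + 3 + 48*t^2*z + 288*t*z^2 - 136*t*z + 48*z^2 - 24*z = t^2*(48*z - 6) + t*(288*z^2 + 76*z - 14) + 96*z^2 + 20*z - 4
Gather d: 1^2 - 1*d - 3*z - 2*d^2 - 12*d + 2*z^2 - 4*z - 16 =-2*d^2 - 13*d + 2*z^2 - 7*z - 15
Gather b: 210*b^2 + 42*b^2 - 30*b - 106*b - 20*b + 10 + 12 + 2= 252*b^2 - 156*b + 24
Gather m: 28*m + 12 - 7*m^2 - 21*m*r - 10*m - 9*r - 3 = -7*m^2 + m*(18 - 21*r) - 9*r + 9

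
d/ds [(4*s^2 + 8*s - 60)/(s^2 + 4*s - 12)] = 8*(s^2 + 3*s + 18)/(s^4 + 8*s^3 - 8*s^2 - 96*s + 144)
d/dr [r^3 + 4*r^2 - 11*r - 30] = 3*r^2 + 8*r - 11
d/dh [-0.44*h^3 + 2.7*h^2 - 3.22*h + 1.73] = -1.32*h^2 + 5.4*h - 3.22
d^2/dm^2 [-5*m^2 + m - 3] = -10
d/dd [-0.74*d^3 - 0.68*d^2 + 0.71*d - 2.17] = -2.22*d^2 - 1.36*d + 0.71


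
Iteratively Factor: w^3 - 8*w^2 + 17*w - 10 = (w - 1)*(w^2 - 7*w + 10) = (w - 5)*(w - 1)*(w - 2)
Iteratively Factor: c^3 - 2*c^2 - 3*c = (c)*(c^2 - 2*c - 3) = c*(c + 1)*(c - 3)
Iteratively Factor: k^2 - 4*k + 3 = (k - 3)*(k - 1)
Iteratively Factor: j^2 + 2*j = (j + 2)*(j)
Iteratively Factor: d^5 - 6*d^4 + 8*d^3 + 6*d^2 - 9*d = (d + 1)*(d^4 - 7*d^3 + 15*d^2 - 9*d) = (d - 3)*(d + 1)*(d^3 - 4*d^2 + 3*d) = (d - 3)*(d - 1)*(d + 1)*(d^2 - 3*d) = (d - 3)^2*(d - 1)*(d + 1)*(d)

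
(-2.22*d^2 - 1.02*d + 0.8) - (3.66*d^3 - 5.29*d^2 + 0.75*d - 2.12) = -3.66*d^3 + 3.07*d^2 - 1.77*d + 2.92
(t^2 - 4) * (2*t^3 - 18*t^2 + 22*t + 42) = 2*t^5 - 18*t^4 + 14*t^3 + 114*t^2 - 88*t - 168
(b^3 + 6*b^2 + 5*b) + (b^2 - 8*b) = b^3 + 7*b^2 - 3*b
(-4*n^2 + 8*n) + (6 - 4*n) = -4*n^2 + 4*n + 6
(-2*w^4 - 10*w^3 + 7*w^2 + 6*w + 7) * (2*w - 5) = -4*w^5 - 10*w^4 + 64*w^3 - 23*w^2 - 16*w - 35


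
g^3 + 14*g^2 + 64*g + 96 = (g + 4)^2*(g + 6)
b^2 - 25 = (b - 5)*(b + 5)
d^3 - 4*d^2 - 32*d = d*(d - 8)*(d + 4)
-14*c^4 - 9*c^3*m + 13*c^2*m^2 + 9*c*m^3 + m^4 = (-c + m)*(c + m)*(2*c + m)*(7*c + m)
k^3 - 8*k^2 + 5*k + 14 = (k - 7)*(k - 2)*(k + 1)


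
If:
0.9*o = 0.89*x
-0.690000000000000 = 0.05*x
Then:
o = -13.65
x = -13.80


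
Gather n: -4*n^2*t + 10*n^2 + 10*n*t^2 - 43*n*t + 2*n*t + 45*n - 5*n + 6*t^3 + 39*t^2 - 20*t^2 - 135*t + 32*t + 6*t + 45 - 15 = n^2*(10 - 4*t) + n*(10*t^2 - 41*t + 40) + 6*t^3 + 19*t^2 - 97*t + 30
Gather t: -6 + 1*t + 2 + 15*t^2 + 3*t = 15*t^2 + 4*t - 4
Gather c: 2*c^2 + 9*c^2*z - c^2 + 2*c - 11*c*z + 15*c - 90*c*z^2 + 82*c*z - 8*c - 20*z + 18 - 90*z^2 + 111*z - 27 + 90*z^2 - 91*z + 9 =c^2*(9*z + 1) + c*(-90*z^2 + 71*z + 9)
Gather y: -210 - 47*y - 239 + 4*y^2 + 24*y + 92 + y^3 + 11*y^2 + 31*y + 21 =y^3 + 15*y^2 + 8*y - 336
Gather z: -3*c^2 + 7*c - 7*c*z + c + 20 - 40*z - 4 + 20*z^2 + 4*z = -3*c^2 + 8*c + 20*z^2 + z*(-7*c - 36) + 16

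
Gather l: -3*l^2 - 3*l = -3*l^2 - 3*l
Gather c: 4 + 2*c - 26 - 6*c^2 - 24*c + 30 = -6*c^2 - 22*c + 8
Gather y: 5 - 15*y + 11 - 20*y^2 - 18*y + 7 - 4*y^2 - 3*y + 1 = -24*y^2 - 36*y + 24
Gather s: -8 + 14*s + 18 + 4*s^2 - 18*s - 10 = 4*s^2 - 4*s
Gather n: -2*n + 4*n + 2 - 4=2*n - 2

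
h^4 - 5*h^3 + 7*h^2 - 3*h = h*(h - 3)*(h - 1)^2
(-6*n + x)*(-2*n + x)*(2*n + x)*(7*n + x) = 168*n^4 - 4*n^3*x - 46*n^2*x^2 + n*x^3 + x^4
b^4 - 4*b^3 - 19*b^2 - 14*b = b*(b - 7)*(b + 1)*(b + 2)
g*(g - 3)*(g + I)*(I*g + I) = I*g^4 - g^3 - 2*I*g^3 + 2*g^2 - 3*I*g^2 + 3*g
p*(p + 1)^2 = p^3 + 2*p^2 + p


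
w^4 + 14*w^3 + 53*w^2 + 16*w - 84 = (w - 1)*(w + 2)*(w + 6)*(w + 7)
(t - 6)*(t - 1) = t^2 - 7*t + 6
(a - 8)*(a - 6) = a^2 - 14*a + 48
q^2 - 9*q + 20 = (q - 5)*(q - 4)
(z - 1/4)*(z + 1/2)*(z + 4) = z^3 + 17*z^2/4 + 7*z/8 - 1/2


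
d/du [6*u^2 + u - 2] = 12*u + 1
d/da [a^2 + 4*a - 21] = 2*a + 4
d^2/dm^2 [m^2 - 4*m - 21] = 2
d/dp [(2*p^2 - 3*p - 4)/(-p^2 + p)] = (-p^2 - 8*p + 4)/(p^2*(p^2 - 2*p + 1))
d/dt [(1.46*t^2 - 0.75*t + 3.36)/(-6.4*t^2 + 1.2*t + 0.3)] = (-3.048*t^2 + 43.884*t - 4.257)/(40.96*t^4 - 15.36*t^3 - 2.4*t^2 + 0.72*t + 0.09)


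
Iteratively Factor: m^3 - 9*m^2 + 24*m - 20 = (m - 2)*(m^2 - 7*m + 10) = (m - 5)*(m - 2)*(m - 2)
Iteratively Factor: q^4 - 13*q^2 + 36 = (q - 2)*(q^3 + 2*q^2 - 9*q - 18) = (q - 3)*(q - 2)*(q^2 + 5*q + 6) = (q - 3)*(q - 2)*(q + 2)*(q + 3)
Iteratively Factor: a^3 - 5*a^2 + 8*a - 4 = (a - 1)*(a^2 - 4*a + 4) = (a - 2)*(a - 1)*(a - 2)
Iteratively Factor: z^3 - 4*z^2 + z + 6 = (z - 2)*(z^2 - 2*z - 3) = (z - 2)*(z + 1)*(z - 3)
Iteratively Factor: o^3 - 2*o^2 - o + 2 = (o + 1)*(o^2 - 3*o + 2) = (o - 2)*(o + 1)*(o - 1)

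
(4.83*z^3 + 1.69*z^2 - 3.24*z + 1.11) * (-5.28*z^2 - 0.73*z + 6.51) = -25.5024*z^5 - 12.4491*z^4 + 47.3168*z^3 + 7.5063*z^2 - 21.9027*z + 7.2261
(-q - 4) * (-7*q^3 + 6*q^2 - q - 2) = 7*q^4 + 22*q^3 - 23*q^2 + 6*q + 8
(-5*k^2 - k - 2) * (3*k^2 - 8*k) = -15*k^4 + 37*k^3 + 2*k^2 + 16*k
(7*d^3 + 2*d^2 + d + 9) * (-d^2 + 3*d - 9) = -7*d^5 + 19*d^4 - 58*d^3 - 24*d^2 + 18*d - 81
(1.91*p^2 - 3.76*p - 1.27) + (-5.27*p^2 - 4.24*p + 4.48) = -3.36*p^2 - 8.0*p + 3.21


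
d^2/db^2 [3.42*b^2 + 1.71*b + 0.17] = 6.84000000000000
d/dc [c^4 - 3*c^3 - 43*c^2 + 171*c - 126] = 4*c^3 - 9*c^2 - 86*c + 171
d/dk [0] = 0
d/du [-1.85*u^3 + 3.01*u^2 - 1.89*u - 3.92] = -5.55*u^2 + 6.02*u - 1.89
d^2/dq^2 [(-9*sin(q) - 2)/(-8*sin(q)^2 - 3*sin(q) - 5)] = (-576*sin(q)^5 - 296*sin(q)^4 + 3168*sin(q)^3 + 1205*sin(q)^2 - 2067*sin(q) - 394)/(8*sin(q)^2 + 3*sin(q) + 5)^3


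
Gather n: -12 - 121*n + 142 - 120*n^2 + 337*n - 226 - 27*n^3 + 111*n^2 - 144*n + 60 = -27*n^3 - 9*n^2 + 72*n - 36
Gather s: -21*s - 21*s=-42*s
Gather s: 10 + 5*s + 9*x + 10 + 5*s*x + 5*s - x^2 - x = s*(5*x + 10) - x^2 + 8*x + 20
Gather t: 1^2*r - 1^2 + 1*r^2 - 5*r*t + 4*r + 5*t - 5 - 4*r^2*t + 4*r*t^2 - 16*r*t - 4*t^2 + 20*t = r^2 + 5*r + t^2*(4*r - 4) + t*(-4*r^2 - 21*r + 25) - 6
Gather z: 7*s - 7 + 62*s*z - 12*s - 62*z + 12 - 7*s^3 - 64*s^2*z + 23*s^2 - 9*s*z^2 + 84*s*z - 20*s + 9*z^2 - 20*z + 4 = -7*s^3 + 23*s^2 - 25*s + z^2*(9 - 9*s) + z*(-64*s^2 + 146*s - 82) + 9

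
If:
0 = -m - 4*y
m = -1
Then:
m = -1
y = 1/4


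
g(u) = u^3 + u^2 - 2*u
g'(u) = 3*u^2 + 2*u - 2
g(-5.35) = -113.81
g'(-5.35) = 73.17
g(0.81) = -0.43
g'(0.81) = 1.59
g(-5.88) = -156.96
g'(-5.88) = 89.96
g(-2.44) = -3.69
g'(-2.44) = 10.98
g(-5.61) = -133.87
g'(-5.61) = 81.20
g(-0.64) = 1.43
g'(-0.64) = -2.05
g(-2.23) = -1.66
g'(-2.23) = 8.46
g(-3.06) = -13.17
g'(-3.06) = 19.97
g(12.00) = 1848.00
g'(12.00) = 454.00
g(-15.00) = -3120.00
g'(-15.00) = 643.00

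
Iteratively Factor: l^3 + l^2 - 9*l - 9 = (l + 1)*(l^2 - 9) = (l + 1)*(l + 3)*(l - 3)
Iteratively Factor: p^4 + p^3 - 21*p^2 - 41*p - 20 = (p + 4)*(p^3 - 3*p^2 - 9*p - 5) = (p + 1)*(p + 4)*(p^2 - 4*p - 5) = (p - 5)*(p + 1)*(p + 4)*(p + 1)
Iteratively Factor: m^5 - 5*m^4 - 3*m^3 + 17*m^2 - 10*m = (m)*(m^4 - 5*m^3 - 3*m^2 + 17*m - 10) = m*(m + 2)*(m^3 - 7*m^2 + 11*m - 5) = m*(m - 5)*(m + 2)*(m^2 - 2*m + 1) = m*(m - 5)*(m - 1)*(m + 2)*(m - 1)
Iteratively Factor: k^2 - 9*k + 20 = (k - 5)*(k - 4)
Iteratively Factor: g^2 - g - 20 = (g + 4)*(g - 5)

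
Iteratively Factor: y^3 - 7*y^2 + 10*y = (y)*(y^2 - 7*y + 10) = y*(y - 2)*(y - 5)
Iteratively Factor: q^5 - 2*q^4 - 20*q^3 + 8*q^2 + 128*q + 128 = (q - 4)*(q^4 + 2*q^3 - 12*q^2 - 40*q - 32) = (q - 4)*(q + 2)*(q^3 - 12*q - 16) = (q - 4)^2*(q + 2)*(q^2 + 4*q + 4) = (q - 4)^2*(q + 2)^2*(q + 2)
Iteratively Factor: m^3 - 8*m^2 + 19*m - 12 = (m - 4)*(m^2 - 4*m + 3) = (m - 4)*(m - 3)*(m - 1)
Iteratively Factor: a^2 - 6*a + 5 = (a - 1)*(a - 5)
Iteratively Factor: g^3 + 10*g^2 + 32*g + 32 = (g + 4)*(g^2 + 6*g + 8) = (g + 4)^2*(g + 2)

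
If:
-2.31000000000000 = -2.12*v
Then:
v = 1.09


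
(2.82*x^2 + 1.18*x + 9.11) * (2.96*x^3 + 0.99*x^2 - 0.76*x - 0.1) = 8.3472*x^5 + 6.2846*x^4 + 25.9906*x^3 + 7.8401*x^2 - 7.0416*x - 0.911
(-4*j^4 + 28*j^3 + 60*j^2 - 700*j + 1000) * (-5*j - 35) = 20*j^5 - 1280*j^3 + 1400*j^2 + 19500*j - 35000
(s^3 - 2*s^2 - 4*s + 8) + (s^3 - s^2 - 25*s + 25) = 2*s^3 - 3*s^2 - 29*s + 33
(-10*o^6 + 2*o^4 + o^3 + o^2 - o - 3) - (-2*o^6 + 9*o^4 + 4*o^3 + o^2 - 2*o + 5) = -8*o^6 - 7*o^4 - 3*o^3 + o - 8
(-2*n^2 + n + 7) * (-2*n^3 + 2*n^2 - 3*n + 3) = 4*n^5 - 6*n^4 - 6*n^3 + 5*n^2 - 18*n + 21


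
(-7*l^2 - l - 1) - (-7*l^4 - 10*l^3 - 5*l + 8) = 7*l^4 + 10*l^3 - 7*l^2 + 4*l - 9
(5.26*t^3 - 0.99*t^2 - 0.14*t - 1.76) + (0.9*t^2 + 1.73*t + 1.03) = 5.26*t^3 - 0.09*t^2 + 1.59*t - 0.73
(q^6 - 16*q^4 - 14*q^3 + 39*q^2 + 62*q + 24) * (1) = q^6 - 16*q^4 - 14*q^3 + 39*q^2 + 62*q + 24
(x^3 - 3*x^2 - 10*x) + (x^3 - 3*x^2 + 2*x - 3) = 2*x^3 - 6*x^2 - 8*x - 3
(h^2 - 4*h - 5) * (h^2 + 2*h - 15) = h^4 - 2*h^3 - 28*h^2 + 50*h + 75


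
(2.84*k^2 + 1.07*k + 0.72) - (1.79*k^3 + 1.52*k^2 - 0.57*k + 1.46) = -1.79*k^3 + 1.32*k^2 + 1.64*k - 0.74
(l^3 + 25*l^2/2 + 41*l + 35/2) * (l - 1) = l^4 + 23*l^3/2 + 57*l^2/2 - 47*l/2 - 35/2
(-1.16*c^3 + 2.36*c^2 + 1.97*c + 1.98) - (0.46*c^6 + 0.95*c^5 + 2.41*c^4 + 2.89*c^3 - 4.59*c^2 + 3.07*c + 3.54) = -0.46*c^6 - 0.95*c^5 - 2.41*c^4 - 4.05*c^3 + 6.95*c^2 - 1.1*c - 1.56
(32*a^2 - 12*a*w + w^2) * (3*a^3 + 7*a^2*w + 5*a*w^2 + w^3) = 96*a^5 + 188*a^4*w + 79*a^3*w^2 - 21*a^2*w^3 - 7*a*w^4 + w^5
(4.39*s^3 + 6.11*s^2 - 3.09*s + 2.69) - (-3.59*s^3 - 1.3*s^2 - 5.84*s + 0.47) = 7.98*s^3 + 7.41*s^2 + 2.75*s + 2.22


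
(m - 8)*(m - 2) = m^2 - 10*m + 16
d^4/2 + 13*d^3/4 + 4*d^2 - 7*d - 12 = (d/2 + 1)*(d - 3/2)*(d + 2)*(d + 4)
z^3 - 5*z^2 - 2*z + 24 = (z - 4)*(z - 3)*(z + 2)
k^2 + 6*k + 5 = (k + 1)*(k + 5)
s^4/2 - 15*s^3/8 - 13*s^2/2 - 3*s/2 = s*(s/2 + 1)*(s - 6)*(s + 1/4)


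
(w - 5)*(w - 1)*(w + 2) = w^3 - 4*w^2 - 7*w + 10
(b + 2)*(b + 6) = b^2 + 8*b + 12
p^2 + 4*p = p*(p + 4)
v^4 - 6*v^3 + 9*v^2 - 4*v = v*(v - 4)*(v - 1)^2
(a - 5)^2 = a^2 - 10*a + 25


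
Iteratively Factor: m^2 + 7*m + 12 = (m + 3)*(m + 4)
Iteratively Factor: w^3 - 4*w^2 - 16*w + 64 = (w - 4)*(w^2 - 16) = (w - 4)^2*(w + 4)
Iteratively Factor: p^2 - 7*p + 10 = (p - 2)*(p - 5)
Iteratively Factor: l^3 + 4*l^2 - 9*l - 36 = (l + 4)*(l^2 - 9) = (l - 3)*(l + 4)*(l + 3)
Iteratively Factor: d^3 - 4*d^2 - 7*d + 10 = (d - 1)*(d^2 - 3*d - 10) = (d - 1)*(d + 2)*(d - 5)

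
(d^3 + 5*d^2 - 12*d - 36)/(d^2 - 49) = (d^3 + 5*d^2 - 12*d - 36)/(d^2 - 49)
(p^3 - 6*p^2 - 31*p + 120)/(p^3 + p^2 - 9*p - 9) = (p^2 - 3*p - 40)/(p^2 + 4*p + 3)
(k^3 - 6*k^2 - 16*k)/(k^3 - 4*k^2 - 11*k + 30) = k*(k^2 - 6*k - 16)/(k^3 - 4*k^2 - 11*k + 30)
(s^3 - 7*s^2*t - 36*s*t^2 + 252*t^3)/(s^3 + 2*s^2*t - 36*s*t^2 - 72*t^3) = (s - 7*t)/(s + 2*t)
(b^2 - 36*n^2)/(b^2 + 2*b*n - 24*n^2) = (b - 6*n)/(b - 4*n)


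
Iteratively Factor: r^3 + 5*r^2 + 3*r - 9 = (r + 3)*(r^2 + 2*r - 3) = (r + 3)^2*(r - 1)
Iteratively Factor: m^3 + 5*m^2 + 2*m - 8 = (m + 4)*(m^2 + m - 2) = (m - 1)*(m + 4)*(m + 2)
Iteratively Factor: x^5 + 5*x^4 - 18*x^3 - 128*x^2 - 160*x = (x)*(x^4 + 5*x^3 - 18*x^2 - 128*x - 160) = x*(x + 2)*(x^3 + 3*x^2 - 24*x - 80) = x*(x + 2)*(x + 4)*(x^2 - x - 20) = x*(x - 5)*(x + 2)*(x + 4)*(x + 4)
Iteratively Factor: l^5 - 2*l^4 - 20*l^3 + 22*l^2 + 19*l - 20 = (l - 1)*(l^4 - l^3 - 21*l^2 + l + 20) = (l - 1)*(l + 4)*(l^3 - 5*l^2 - l + 5) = (l - 5)*(l - 1)*(l + 4)*(l^2 - 1) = (l - 5)*(l - 1)*(l + 1)*(l + 4)*(l - 1)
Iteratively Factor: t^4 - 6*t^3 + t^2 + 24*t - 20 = (t + 2)*(t^3 - 8*t^2 + 17*t - 10) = (t - 5)*(t + 2)*(t^2 - 3*t + 2) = (t - 5)*(t - 2)*(t + 2)*(t - 1)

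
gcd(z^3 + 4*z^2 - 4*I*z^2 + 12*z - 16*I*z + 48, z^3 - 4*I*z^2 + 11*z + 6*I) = z - 6*I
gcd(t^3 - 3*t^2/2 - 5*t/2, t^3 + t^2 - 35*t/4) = t^2 - 5*t/2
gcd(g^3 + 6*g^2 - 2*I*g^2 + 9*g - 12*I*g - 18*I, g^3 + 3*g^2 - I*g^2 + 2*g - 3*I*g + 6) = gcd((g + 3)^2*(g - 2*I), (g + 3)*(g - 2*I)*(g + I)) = g^2 + g*(3 - 2*I) - 6*I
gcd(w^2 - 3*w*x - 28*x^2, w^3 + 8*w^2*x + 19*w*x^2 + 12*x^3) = w + 4*x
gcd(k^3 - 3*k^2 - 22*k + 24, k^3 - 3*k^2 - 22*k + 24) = k^3 - 3*k^2 - 22*k + 24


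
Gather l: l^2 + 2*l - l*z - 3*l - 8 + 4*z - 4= l^2 + l*(-z - 1) + 4*z - 12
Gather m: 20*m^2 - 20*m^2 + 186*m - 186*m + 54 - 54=0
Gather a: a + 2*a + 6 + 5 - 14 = 3*a - 3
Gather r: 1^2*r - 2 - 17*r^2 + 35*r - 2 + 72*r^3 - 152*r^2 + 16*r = 72*r^3 - 169*r^2 + 52*r - 4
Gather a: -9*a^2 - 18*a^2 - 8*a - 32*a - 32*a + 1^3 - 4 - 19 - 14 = -27*a^2 - 72*a - 36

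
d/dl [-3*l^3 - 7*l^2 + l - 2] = -9*l^2 - 14*l + 1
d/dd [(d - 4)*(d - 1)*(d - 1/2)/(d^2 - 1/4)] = 2*(2*d^2 + 2*d - 13)/(4*d^2 + 4*d + 1)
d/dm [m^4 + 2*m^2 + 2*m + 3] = 4*m^3 + 4*m + 2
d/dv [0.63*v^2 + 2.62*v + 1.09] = 1.26*v + 2.62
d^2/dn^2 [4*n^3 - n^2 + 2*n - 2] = 24*n - 2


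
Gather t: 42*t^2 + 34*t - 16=42*t^2 + 34*t - 16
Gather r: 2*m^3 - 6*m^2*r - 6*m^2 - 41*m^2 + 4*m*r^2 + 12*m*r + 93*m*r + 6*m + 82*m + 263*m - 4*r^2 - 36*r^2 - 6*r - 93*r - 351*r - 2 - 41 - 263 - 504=2*m^3 - 47*m^2 + 351*m + r^2*(4*m - 40) + r*(-6*m^2 + 105*m - 450) - 810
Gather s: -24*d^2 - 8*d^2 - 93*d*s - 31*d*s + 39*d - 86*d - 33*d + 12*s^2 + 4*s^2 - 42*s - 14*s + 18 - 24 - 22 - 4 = -32*d^2 - 80*d + 16*s^2 + s*(-124*d - 56) - 32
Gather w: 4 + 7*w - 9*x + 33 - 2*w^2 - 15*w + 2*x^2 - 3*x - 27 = -2*w^2 - 8*w + 2*x^2 - 12*x + 10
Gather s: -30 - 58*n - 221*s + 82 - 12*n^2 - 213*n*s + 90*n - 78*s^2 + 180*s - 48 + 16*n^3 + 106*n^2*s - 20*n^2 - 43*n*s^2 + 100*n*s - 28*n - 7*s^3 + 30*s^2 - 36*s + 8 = 16*n^3 - 32*n^2 + 4*n - 7*s^3 + s^2*(-43*n - 48) + s*(106*n^2 - 113*n - 77) + 12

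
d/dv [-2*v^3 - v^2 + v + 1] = -6*v^2 - 2*v + 1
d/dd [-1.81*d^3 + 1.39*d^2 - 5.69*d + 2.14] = -5.43*d^2 + 2.78*d - 5.69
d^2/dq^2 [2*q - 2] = 0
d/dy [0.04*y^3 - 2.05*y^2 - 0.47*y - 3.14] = 0.12*y^2 - 4.1*y - 0.47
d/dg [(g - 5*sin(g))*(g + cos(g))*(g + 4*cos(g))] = -5*sqrt(2)*g^2*sin(g + pi/4) + 3*g^2 - 4*g*sin(2*g) - 25*g*cos(2*g) + 10*sqrt(2)*g*cos(g + pi/4) - 25*sin(2*g)/2 - 5*cos(g) + 2*cos(2*g) - 15*cos(3*g) + 2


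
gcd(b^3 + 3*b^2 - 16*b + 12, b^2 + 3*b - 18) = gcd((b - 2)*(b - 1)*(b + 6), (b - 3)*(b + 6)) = b + 6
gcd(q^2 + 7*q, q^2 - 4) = 1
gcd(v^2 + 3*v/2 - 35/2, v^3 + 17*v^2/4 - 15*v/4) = v + 5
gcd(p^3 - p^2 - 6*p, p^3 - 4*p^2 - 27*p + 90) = p - 3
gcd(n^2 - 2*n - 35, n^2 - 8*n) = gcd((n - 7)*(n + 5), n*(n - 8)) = 1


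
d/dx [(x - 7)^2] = 2*x - 14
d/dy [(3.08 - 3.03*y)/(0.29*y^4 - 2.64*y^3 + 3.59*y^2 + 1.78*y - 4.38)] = (2.6361*y^4 - 19.5712*y^3 + 35.2713*y^2 - 22.1144*y + 7.789)/(0.0841*y^8 - 1.5312*y^7 + 9.0518*y^6 - 17.9228*y^5 + 0.949299999999999*y^4 + 35.9068*y^3 - 28.28*y^2 - 15.5928*y + 19.1844)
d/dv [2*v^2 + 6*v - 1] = 4*v + 6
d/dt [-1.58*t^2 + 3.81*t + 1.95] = 3.81 - 3.16*t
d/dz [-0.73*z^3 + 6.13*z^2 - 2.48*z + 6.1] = -2.19*z^2 + 12.26*z - 2.48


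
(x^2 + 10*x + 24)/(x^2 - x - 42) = (x + 4)/(x - 7)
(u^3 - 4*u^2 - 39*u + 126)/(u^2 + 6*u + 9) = (u^3 - 4*u^2 - 39*u + 126)/(u^2 + 6*u + 9)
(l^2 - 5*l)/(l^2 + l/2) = 2*(l - 5)/(2*l + 1)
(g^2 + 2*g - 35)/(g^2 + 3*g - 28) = (g - 5)/(g - 4)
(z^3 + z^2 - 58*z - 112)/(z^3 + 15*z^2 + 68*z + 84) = (z - 8)/(z + 6)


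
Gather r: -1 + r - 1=r - 2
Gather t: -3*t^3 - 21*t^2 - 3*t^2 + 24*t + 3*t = -3*t^3 - 24*t^2 + 27*t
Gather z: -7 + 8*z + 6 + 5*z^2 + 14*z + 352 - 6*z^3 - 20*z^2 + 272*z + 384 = -6*z^3 - 15*z^2 + 294*z + 735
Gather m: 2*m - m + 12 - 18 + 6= m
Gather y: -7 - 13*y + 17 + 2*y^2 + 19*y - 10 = 2*y^2 + 6*y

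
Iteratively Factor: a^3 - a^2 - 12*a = (a - 4)*(a^2 + 3*a) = a*(a - 4)*(a + 3)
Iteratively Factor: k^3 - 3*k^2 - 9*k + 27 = (k - 3)*(k^2 - 9) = (k - 3)^2*(k + 3)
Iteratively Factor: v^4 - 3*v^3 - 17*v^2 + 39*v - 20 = (v - 1)*(v^3 - 2*v^2 - 19*v + 20) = (v - 1)*(v + 4)*(v^2 - 6*v + 5) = (v - 1)^2*(v + 4)*(v - 5)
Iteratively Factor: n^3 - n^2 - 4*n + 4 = (n - 2)*(n^2 + n - 2) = (n - 2)*(n - 1)*(n + 2)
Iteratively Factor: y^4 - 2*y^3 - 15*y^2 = (y)*(y^3 - 2*y^2 - 15*y) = y^2*(y^2 - 2*y - 15) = y^2*(y - 5)*(y + 3)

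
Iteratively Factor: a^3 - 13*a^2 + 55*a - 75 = (a - 5)*(a^2 - 8*a + 15) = (a - 5)^2*(a - 3)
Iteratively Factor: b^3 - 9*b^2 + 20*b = (b - 4)*(b^2 - 5*b) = b*(b - 4)*(b - 5)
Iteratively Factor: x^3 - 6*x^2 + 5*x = (x)*(x^2 - 6*x + 5) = x*(x - 1)*(x - 5)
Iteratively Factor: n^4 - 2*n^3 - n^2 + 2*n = (n + 1)*(n^3 - 3*n^2 + 2*n) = (n - 1)*(n + 1)*(n^2 - 2*n) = n*(n - 1)*(n + 1)*(n - 2)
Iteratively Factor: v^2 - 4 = (v - 2)*(v + 2)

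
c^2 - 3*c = c*(c - 3)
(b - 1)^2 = b^2 - 2*b + 1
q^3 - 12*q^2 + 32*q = q*(q - 8)*(q - 4)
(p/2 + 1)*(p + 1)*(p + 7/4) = p^3/2 + 19*p^2/8 + 29*p/8 + 7/4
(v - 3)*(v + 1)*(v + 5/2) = v^3 + v^2/2 - 8*v - 15/2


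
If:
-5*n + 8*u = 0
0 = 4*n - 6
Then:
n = 3/2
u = 15/16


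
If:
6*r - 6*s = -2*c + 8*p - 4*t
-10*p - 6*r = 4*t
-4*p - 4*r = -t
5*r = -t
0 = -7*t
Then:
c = 3*s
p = 0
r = 0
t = 0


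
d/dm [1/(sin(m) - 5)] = -cos(m)/(sin(m) - 5)^2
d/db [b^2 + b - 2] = 2*b + 1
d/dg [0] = 0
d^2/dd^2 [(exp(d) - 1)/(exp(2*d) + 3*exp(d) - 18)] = (exp(4*d) - 7*exp(3*d) + 99*exp(2*d) - 27*exp(d) + 270)*exp(d)/(exp(6*d) + 9*exp(5*d) - 27*exp(4*d) - 297*exp(3*d) + 486*exp(2*d) + 2916*exp(d) - 5832)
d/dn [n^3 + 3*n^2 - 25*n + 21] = 3*n^2 + 6*n - 25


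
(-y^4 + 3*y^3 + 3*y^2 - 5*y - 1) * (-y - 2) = y^5 - y^4 - 9*y^3 - y^2 + 11*y + 2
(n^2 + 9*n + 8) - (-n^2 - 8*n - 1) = 2*n^2 + 17*n + 9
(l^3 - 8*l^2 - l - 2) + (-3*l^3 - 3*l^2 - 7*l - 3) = -2*l^3 - 11*l^2 - 8*l - 5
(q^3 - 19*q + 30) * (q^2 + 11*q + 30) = q^5 + 11*q^4 + 11*q^3 - 179*q^2 - 240*q + 900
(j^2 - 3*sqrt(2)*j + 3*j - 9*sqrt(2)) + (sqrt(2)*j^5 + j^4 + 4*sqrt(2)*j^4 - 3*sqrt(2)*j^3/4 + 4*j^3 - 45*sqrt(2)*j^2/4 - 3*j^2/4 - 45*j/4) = sqrt(2)*j^5 + j^4 + 4*sqrt(2)*j^4 - 3*sqrt(2)*j^3/4 + 4*j^3 - 45*sqrt(2)*j^2/4 + j^2/4 - 33*j/4 - 3*sqrt(2)*j - 9*sqrt(2)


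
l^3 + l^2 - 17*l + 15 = (l - 3)*(l - 1)*(l + 5)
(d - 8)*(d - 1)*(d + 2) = d^3 - 7*d^2 - 10*d + 16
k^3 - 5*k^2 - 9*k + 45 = (k - 5)*(k - 3)*(k + 3)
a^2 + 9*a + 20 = (a + 4)*(a + 5)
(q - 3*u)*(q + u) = q^2 - 2*q*u - 3*u^2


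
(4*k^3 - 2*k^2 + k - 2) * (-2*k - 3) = -8*k^4 - 8*k^3 + 4*k^2 + k + 6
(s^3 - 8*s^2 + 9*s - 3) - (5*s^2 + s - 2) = s^3 - 13*s^2 + 8*s - 1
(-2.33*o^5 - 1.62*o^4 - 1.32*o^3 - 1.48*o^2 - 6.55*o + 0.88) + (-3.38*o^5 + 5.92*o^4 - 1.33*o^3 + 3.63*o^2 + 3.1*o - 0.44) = -5.71*o^5 + 4.3*o^4 - 2.65*o^3 + 2.15*o^2 - 3.45*o + 0.44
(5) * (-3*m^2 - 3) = -15*m^2 - 15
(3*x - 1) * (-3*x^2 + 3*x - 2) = -9*x^3 + 12*x^2 - 9*x + 2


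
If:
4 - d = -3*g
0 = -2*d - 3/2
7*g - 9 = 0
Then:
No Solution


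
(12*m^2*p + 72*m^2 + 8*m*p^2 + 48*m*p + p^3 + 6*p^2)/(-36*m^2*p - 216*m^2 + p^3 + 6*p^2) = (2*m + p)/(-6*m + p)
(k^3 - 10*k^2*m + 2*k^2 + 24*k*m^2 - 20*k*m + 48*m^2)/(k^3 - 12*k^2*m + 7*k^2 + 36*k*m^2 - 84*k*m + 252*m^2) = (k^2 - 4*k*m + 2*k - 8*m)/(k^2 - 6*k*m + 7*k - 42*m)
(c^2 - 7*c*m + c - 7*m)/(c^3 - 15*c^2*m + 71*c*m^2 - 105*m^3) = (c + 1)/(c^2 - 8*c*m + 15*m^2)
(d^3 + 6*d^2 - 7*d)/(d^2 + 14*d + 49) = d*(d - 1)/(d + 7)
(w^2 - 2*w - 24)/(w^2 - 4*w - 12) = (w + 4)/(w + 2)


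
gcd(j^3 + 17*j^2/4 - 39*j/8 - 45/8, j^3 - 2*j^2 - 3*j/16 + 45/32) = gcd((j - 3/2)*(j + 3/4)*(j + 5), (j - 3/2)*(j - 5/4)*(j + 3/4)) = j^2 - 3*j/4 - 9/8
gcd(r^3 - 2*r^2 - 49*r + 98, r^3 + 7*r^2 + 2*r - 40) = r - 2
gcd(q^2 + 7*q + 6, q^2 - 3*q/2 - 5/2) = q + 1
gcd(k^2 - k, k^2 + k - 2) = k - 1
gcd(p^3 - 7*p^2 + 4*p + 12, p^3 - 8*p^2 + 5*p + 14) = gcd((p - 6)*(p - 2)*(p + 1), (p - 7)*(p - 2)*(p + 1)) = p^2 - p - 2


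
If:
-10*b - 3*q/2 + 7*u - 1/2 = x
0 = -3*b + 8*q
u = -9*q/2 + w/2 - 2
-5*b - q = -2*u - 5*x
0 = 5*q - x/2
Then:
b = -4/489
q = -1/326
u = 107/1956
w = 1996/489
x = -5/163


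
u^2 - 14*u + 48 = (u - 8)*(u - 6)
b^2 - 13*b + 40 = (b - 8)*(b - 5)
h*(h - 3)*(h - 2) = h^3 - 5*h^2 + 6*h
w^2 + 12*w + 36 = (w + 6)^2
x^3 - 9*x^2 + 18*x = x*(x - 6)*(x - 3)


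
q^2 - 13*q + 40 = (q - 8)*(q - 5)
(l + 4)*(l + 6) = l^2 + 10*l + 24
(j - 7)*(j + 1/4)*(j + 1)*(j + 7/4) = j^4 - 4*j^3 - 297*j^2/16 - 133*j/8 - 49/16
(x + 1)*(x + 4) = x^2 + 5*x + 4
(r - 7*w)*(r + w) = r^2 - 6*r*w - 7*w^2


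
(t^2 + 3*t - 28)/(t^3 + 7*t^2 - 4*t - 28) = (t - 4)/(t^2 - 4)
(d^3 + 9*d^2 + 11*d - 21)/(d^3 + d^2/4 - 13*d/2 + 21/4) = 4*(d + 7)/(4*d - 7)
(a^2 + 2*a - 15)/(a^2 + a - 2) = (a^2 + 2*a - 15)/(a^2 + a - 2)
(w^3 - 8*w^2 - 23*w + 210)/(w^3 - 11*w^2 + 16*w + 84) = (w + 5)/(w + 2)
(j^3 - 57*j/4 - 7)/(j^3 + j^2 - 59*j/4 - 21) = (2*j + 1)/(2*j + 3)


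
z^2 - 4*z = z*(z - 4)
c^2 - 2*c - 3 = (c - 3)*(c + 1)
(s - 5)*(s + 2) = s^2 - 3*s - 10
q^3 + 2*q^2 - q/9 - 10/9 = (q - 2/3)*(q + 1)*(q + 5/3)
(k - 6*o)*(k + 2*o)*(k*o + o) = k^3*o - 4*k^2*o^2 + k^2*o - 12*k*o^3 - 4*k*o^2 - 12*o^3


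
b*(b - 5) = b^2 - 5*b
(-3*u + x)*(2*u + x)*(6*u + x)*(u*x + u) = -36*u^4*x - 36*u^4 - 12*u^3*x^2 - 12*u^3*x + 5*u^2*x^3 + 5*u^2*x^2 + u*x^4 + u*x^3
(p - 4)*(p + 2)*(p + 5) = p^3 + 3*p^2 - 18*p - 40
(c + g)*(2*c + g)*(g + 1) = 2*c^2*g + 2*c^2 + 3*c*g^2 + 3*c*g + g^3 + g^2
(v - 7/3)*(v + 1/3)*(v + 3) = v^3 + v^2 - 61*v/9 - 7/3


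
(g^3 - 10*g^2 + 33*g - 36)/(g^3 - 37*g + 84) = (g - 3)/(g + 7)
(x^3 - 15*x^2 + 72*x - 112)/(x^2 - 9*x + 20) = (x^2 - 11*x + 28)/(x - 5)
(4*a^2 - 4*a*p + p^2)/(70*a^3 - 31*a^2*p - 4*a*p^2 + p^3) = (-2*a + p)/(-35*a^2 - 2*a*p + p^2)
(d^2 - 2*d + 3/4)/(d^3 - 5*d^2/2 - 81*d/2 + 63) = (d - 1/2)/(d^2 - d - 42)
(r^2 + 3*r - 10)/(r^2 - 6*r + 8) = (r + 5)/(r - 4)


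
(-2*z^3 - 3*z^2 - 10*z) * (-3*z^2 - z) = 6*z^5 + 11*z^4 + 33*z^3 + 10*z^2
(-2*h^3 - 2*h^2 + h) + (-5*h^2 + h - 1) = -2*h^3 - 7*h^2 + 2*h - 1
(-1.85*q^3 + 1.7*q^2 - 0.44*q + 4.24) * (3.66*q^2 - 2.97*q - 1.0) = -6.771*q^5 + 11.7165*q^4 - 4.8094*q^3 + 15.1252*q^2 - 12.1528*q - 4.24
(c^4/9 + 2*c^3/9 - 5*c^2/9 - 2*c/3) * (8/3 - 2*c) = -2*c^5/9 - 4*c^4/27 + 46*c^3/27 - 4*c^2/27 - 16*c/9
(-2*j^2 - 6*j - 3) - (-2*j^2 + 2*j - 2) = -8*j - 1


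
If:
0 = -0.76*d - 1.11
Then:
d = -1.46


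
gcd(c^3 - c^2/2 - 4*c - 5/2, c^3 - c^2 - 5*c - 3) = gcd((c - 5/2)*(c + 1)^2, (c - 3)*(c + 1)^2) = c^2 + 2*c + 1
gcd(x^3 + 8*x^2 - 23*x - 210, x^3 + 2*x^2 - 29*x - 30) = x^2 + x - 30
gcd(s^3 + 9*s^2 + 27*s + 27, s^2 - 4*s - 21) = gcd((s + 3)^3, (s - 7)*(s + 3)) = s + 3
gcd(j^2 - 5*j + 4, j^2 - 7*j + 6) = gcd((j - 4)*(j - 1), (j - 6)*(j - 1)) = j - 1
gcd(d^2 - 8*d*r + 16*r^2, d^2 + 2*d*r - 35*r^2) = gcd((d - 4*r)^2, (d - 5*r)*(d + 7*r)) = 1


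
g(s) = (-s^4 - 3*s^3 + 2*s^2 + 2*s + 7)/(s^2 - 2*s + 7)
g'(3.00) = -12.26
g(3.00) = -13.10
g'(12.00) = -29.32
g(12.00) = -201.58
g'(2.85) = -11.73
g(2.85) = -11.30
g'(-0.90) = -0.28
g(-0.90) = 0.87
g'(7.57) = -20.94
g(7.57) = -90.48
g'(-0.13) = 0.47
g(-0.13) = 0.93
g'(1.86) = -6.52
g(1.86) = -2.02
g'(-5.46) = 5.65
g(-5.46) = -7.22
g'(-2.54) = 0.42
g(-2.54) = 1.21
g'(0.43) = 0.50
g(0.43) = 1.26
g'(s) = (2 - 2*s)*(-s^4 - 3*s^3 + 2*s^2 + 2*s + 7)/(s^2 - 2*s + 7)^2 + (-4*s^3 - 9*s^2 + 4*s + 2)/(s^2 - 2*s + 7) = (-2*s^5 + 3*s^4 - 16*s^3 - 69*s^2 + 14*s + 28)/(s^4 - 4*s^3 + 18*s^2 - 28*s + 49)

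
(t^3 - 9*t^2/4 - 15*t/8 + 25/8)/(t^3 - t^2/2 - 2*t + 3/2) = (8*t^2 - 10*t - 25)/(4*(2*t^2 + t - 3))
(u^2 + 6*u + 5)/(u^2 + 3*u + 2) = (u + 5)/(u + 2)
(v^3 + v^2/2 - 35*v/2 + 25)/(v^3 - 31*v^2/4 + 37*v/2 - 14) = 2*(2*v^2 + 5*v - 25)/(4*v^2 - 23*v + 28)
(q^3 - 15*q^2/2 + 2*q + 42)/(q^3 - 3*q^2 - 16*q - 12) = (q - 7/2)/(q + 1)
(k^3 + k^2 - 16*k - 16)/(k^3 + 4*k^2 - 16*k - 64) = (k + 1)/(k + 4)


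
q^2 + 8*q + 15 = (q + 3)*(q + 5)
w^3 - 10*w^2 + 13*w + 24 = (w - 8)*(w - 3)*(w + 1)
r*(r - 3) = r^2 - 3*r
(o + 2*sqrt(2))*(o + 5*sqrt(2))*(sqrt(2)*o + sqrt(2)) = sqrt(2)*o^3 + sqrt(2)*o^2 + 14*o^2 + 14*o + 20*sqrt(2)*o + 20*sqrt(2)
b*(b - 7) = b^2 - 7*b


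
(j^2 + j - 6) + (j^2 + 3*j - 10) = 2*j^2 + 4*j - 16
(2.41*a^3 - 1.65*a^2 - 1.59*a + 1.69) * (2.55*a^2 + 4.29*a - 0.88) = 6.1455*a^5 + 6.1314*a^4 - 13.2538*a^3 - 1.0596*a^2 + 8.6493*a - 1.4872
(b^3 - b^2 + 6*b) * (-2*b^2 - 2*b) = -2*b^5 - 10*b^3 - 12*b^2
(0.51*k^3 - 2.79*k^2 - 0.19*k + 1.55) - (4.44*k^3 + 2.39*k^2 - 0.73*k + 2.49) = -3.93*k^3 - 5.18*k^2 + 0.54*k - 0.94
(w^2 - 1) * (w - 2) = w^3 - 2*w^2 - w + 2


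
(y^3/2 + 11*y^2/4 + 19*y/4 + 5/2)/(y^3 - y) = (2*y^2 + 9*y + 10)/(4*y*(y - 1))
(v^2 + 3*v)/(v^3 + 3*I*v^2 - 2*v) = (v + 3)/(v^2 + 3*I*v - 2)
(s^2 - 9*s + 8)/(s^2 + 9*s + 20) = (s^2 - 9*s + 8)/(s^2 + 9*s + 20)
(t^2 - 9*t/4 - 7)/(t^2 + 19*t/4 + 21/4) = (t - 4)/(t + 3)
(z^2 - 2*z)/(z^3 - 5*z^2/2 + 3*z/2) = 2*(z - 2)/(2*z^2 - 5*z + 3)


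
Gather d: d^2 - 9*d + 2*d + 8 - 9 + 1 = d^2 - 7*d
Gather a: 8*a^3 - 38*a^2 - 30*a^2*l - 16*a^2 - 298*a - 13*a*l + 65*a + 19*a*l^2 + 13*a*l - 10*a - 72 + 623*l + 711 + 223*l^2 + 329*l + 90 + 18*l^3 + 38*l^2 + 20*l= 8*a^3 + a^2*(-30*l - 54) + a*(19*l^2 - 243) + 18*l^3 + 261*l^2 + 972*l + 729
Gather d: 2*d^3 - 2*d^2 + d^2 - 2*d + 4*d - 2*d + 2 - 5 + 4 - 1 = 2*d^3 - d^2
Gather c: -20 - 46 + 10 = -56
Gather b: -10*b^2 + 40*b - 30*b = -10*b^2 + 10*b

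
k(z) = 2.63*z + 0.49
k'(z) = 2.63000000000000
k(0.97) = 3.04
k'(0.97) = 2.63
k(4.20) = 11.54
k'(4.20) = 2.63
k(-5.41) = -13.74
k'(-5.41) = 2.63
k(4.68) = 12.80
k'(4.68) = 2.63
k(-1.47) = -3.38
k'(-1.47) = 2.63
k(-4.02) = -10.08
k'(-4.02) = 2.63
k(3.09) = 8.62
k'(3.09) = 2.63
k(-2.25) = -5.43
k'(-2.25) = 2.63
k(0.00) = 0.49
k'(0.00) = 2.63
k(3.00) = 8.38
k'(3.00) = 2.63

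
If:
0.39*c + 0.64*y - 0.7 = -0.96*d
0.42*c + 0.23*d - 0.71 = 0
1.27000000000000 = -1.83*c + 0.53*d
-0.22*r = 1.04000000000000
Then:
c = 0.13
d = 2.85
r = -4.73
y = -3.26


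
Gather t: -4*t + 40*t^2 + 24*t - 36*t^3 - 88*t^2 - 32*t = -36*t^3 - 48*t^2 - 12*t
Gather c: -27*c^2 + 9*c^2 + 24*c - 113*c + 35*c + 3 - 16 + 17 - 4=-18*c^2 - 54*c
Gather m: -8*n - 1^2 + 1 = -8*n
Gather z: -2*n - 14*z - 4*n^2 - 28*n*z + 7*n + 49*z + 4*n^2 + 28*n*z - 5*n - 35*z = 0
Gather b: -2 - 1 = -3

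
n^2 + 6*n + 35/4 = (n + 5/2)*(n + 7/2)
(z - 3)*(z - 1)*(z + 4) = z^3 - 13*z + 12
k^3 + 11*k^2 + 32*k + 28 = (k + 2)^2*(k + 7)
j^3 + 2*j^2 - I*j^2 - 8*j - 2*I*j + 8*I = (j - 2)*(j + 4)*(j - I)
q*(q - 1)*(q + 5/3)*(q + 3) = q^4 + 11*q^3/3 + q^2/3 - 5*q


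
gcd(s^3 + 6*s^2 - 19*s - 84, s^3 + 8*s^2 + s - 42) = s^2 + 10*s + 21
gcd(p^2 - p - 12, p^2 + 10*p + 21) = p + 3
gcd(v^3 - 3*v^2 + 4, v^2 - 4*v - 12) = 1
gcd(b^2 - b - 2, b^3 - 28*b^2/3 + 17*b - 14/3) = b - 2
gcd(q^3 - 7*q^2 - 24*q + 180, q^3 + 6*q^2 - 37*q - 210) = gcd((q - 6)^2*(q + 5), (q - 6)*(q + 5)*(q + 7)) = q^2 - q - 30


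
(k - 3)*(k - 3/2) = k^2 - 9*k/2 + 9/2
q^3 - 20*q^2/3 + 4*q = q*(q - 6)*(q - 2/3)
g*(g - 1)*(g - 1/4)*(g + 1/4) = g^4 - g^3 - g^2/16 + g/16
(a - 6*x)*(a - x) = a^2 - 7*a*x + 6*x^2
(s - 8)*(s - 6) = s^2 - 14*s + 48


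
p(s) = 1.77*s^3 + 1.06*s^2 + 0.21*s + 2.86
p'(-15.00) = 1163.16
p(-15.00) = -5735.54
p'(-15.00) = 1163.16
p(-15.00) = -5735.54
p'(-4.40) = 93.68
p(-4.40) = -128.32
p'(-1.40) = 7.65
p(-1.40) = -0.21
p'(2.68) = 44.03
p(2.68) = 45.11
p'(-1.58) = 10.12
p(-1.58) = -1.81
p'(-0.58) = 0.77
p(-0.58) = 2.75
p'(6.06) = 208.06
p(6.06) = 436.96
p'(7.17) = 288.39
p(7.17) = 711.28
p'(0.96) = 7.14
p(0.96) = 5.60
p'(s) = 5.31*s^2 + 2.12*s + 0.21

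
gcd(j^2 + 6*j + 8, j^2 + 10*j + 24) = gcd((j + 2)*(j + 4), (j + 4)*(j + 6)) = j + 4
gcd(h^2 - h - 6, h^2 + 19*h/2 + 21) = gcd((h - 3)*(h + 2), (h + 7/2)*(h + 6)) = 1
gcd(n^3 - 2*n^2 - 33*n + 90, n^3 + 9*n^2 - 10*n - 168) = n + 6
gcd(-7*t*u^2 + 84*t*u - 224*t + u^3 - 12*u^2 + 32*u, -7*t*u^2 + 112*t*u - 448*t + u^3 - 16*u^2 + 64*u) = 7*t*u - 56*t - u^2 + 8*u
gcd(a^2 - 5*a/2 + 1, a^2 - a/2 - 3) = a - 2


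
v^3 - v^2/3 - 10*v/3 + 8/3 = (v - 4/3)*(v - 1)*(v + 2)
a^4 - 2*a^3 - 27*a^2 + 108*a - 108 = (a - 3)^2*(a - 2)*(a + 6)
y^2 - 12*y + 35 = (y - 7)*(y - 5)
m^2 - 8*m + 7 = (m - 7)*(m - 1)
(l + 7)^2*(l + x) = l^3 + l^2*x + 14*l^2 + 14*l*x + 49*l + 49*x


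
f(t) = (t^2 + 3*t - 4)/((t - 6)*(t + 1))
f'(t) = (2*t + 3)/((t - 6)*(t + 1)) - (t^2 + 3*t - 4)/((t - 6)*(t + 1)^2) - (t^2 + 3*t - 4)/((t - 6)^2*(t + 1))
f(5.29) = -8.92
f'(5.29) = -14.19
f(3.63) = -1.83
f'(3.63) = -1.31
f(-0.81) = 4.46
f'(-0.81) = -23.90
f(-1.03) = -28.59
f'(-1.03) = -952.53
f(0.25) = 0.44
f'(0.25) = -0.76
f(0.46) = 0.30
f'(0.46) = -0.63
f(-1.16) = -5.35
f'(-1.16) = -33.62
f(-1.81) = -0.97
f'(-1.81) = -1.42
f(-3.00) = -0.22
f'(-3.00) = -0.30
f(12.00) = 2.26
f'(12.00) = -0.20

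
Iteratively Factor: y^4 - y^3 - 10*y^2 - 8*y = (y)*(y^3 - y^2 - 10*y - 8) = y*(y + 1)*(y^2 - 2*y - 8) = y*(y + 1)*(y + 2)*(y - 4)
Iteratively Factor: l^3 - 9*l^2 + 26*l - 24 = (l - 3)*(l^2 - 6*l + 8) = (l - 3)*(l - 2)*(l - 4)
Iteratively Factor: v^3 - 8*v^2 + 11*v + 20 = (v - 4)*(v^2 - 4*v - 5) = (v - 4)*(v + 1)*(v - 5)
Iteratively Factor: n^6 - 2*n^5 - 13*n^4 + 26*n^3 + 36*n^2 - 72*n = (n)*(n^5 - 2*n^4 - 13*n^3 + 26*n^2 + 36*n - 72) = n*(n - 2)*(n^4 - 13*n^2 + 36) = n*(n - 2)*(n + 3)*(n^3 - 3*n^2 - 4*n + 12) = n*(n - 2)*(n + 2)*(n + 3)*(n^2 - 5*n + 6) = n*(n - 3)*(n - 2)*(n + 2)*(n + 3)*(n - 2)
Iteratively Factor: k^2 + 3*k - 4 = (k + 4)*(k - 1)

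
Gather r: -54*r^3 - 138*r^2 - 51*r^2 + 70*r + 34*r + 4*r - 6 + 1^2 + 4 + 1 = -54*r^3 - 189*r^2 + 108*r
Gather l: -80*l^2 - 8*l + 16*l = -80*l^2 + 8*l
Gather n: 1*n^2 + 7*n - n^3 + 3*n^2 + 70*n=-n^3 + 4*n^2 + 77*n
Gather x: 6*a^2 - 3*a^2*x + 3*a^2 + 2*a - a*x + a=9*a^2 + 3*a + x*(-3*a^2 - a)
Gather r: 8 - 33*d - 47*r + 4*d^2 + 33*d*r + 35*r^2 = 4*d^2 - 33*d + 35*r^2 + r*(33*d - 47) + 8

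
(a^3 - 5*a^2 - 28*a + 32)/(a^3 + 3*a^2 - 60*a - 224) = (a - 1)/(a + 7)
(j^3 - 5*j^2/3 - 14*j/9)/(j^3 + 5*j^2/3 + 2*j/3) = (j - 7/3)/(j + 1)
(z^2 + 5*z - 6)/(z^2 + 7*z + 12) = (z^2 + 5*z - 6)/(z^2 + 7*z + 12)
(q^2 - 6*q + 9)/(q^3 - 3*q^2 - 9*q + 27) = 1/(q + 3)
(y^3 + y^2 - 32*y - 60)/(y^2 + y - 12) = (y^3 + y^2 - 32*y - 60)/(y^2 + y - 12)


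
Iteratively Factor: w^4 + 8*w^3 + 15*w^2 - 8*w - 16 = (w + 4)*(w^3 + 4*w^2 - w - 4) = (w + 1)*(w + 4)*(w^2 + 3*w - 4) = (w - 1)*(w + 1)*(w + 4)*(w + 4)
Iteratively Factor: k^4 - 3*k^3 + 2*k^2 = (k)*(k^3 - 3*k^2 + 2*k) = k^2*(k^2 - 3*k + 2) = k^2*(k - 2)*(k - 1)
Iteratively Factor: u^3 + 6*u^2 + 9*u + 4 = (u + 1)*(u^2 + 5*u + 4) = (u + 1)^2*(u + 4)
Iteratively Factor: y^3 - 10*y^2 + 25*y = (y - 5)*(y^2 - 5*y) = y*(y - 5)*(y - 5)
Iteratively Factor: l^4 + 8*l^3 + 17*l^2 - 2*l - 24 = (l + 4)*(l^3 + 4*l^2 + l - 6) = (l + 3)*(l + 4)*(l^2 + l - 2) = (l - 1)*(l + 3)*(l + 4)*(l + 2)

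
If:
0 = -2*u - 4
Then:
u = -2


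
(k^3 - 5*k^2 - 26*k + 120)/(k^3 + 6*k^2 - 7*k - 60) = (k^2 - 10*k + 24)/(k^2 + k - 12)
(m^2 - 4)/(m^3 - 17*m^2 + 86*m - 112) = (m + 2)/(m^2 - 15*m + 56)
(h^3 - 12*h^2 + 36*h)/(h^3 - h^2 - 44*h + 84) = h*(h - 6)/(h^2 + 5*h - 14)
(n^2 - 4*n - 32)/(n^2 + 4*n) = (n - 8)/n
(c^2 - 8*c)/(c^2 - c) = (c - 8)/(c - 1)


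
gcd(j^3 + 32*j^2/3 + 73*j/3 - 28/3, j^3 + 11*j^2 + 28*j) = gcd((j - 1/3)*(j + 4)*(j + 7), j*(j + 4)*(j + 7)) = j^2 + 11*j + 28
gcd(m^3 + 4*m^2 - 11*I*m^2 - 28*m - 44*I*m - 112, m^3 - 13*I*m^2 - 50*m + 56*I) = m^2 - 11*I*m - 28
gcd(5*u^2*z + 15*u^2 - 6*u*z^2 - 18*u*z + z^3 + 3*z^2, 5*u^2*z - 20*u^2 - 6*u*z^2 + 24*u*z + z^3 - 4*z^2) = 5*u^2 - 6*u*z + z^2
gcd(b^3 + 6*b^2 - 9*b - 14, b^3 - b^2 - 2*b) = b^2 - b - 2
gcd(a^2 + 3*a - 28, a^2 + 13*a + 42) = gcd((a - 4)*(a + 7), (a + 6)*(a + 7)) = a + 7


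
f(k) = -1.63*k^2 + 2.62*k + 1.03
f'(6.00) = -16.94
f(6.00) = -41.93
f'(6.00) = -16.94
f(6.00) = -41.93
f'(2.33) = -4.98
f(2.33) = -1.71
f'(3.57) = -9.02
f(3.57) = -10.39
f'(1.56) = -2.47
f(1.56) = 1.15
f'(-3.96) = 15.53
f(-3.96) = -34.91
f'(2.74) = -6.31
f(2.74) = -4.03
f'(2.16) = -4.42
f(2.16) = -0.92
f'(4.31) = -11.43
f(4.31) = -17.96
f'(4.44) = -11.85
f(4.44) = -19.47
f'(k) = 2.62 - 3.26*k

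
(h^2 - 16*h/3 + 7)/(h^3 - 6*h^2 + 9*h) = (h - 7/3)/(h*(h - 3))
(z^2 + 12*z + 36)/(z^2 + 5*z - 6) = (z + 6)/(z - 1)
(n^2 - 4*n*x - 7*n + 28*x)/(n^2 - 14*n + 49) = (n - 4*x)/(n - 7)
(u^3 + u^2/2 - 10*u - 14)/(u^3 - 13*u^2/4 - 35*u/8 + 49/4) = 4*(u + 2)/(4*u - 7)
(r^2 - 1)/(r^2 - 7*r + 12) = (r^2 - 1)/(r^2 - 7*r + 12)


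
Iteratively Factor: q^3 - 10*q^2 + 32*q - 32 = (q - 4)*(q^2 - 6*q + 8) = (q - 4)^2*(q - 2)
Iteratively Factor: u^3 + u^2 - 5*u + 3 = (u - 1)*(u^2 + 2*u - 3) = (u - 1)^2*(u + 3)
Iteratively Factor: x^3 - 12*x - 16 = (x + 2)*(x^2 - 2*x - 8) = (x + 2)^2*(x - 4)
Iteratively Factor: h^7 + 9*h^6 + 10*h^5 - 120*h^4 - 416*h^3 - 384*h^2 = (h)*(h^6 + 9*h^5 + 10*h^4 - 120*h^3 - 416*h^2 - 384*h) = h*(h + 3)*(h^5 + 6*h^4 - 8*h^3 - 96*h^2 - 128*h) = h*(h + 3)*(h + 4)*(h^4 + 2*h^3 - 16*h^2 - 32*h) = h*(h + 3)*(h + 4)^2*(h^3 - 2*h^2 - 8*h) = h*(h - 4)*(h + 3)*(h + 4)^2*(h^2 + 2*h) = h*(h - 4)*(h + 2)*(h + 3)*(h + 4)^2*(h)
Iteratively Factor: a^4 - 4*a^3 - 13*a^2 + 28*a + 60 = (a - 5)*(a^3 + a^2 - 8*a - 12) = (a - 5)*(a + 2)*(a^2 - a - 6) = (a - 5)*(a + 2)^2*(a - 3)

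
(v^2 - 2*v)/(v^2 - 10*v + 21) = v*(v - 2)/(v^2 - 10*v + 21)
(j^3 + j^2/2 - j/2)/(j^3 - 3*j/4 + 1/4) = 2*j/(2*j - 1)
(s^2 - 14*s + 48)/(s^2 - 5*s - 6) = (s - 8)/(s + 1)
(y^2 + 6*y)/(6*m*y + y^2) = (y + 6)/(6*m + y)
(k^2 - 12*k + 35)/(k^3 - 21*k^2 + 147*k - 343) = (k - 5)/(k^2 - 14*k + 49)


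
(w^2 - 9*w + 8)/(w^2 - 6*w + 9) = (w^2 - 9*w + 8)/(w^2 - 6*w + 9)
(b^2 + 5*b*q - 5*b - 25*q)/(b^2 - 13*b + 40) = (b + 5*q)/(b - 8)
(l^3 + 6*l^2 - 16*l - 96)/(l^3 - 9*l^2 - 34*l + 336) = (l^2 - 16)/(l^2 - 15*l + 56)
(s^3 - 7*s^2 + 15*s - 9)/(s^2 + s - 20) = (s^3 - 7*s^2 + 15*s - 9)/(s^2 + s - 20)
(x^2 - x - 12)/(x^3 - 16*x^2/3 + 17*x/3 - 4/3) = 3*(x + 3)/(3*x^2 - 4*x + 1)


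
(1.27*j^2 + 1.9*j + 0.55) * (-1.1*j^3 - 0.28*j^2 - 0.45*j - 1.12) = -1.397*j^5 - 2.4456*j^4 - 1.7085*j^3 - 2.4314*j^2 - 2.3755*j - 0.616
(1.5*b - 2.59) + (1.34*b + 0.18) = 2.84*b - 2.41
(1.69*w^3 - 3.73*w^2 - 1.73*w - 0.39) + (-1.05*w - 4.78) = 1.69*w^3 - 3.73*w^2 - 2.78*w - 5.17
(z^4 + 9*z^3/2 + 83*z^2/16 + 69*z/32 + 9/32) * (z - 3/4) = z^5 + 15*z^4/4 + 29*z^3/16 - 111*z^2/64 - 171*z/128 - 27/128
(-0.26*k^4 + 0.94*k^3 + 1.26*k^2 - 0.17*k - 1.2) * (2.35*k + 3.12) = -0.611*k^5 + 1.3978*k^4 + 5.8938*k^3 + 3.5317*k^2 - 3.3504*k - 3.744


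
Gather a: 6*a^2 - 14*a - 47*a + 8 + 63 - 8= 6*a^2 - 61*a + 63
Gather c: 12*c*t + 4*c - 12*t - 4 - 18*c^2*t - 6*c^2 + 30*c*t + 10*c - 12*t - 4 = c^2*(-18*t - 6) + c*(42*t + 14) - 24*t - 8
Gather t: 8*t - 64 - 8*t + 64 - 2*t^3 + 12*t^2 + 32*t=-2*t^3 + 12*t^2 + 32*t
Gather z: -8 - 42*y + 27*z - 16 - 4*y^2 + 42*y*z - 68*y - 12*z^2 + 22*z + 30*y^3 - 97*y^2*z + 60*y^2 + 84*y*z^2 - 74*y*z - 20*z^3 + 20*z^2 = 30*y^3 + 56*y^2 - 110*y - 20*z^3 + z^2*(84*y + 8) + z*(-97*y^2 - 32*y + 49) - 24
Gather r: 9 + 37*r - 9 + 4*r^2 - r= 4*r^2 + 36*r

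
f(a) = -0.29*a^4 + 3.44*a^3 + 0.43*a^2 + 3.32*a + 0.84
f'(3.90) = 94.83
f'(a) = -1.16*a^3 + 10.32*a^2 + 0.86*a + 3.32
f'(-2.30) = 70.05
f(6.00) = 403.44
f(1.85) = 26.84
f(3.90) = 157.30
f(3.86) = 153.53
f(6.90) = 516.94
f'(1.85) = 32.89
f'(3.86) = 93.69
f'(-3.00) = 124.94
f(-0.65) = -2.13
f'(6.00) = 129.44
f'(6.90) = 119.52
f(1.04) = 8.29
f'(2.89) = 64.00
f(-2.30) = -54.49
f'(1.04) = 14.07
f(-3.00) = -121.62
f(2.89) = 76.83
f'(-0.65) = 7.44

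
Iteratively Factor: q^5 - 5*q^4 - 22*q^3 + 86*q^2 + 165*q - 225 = (q + 3)*(q^4 - 8*q^3 + 2*q^2 + 80*q - 75) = (q + 3)^2*(q^3 - 11*q^2 + 35*q - 25) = (q - 5)*(q + 3)^2*(q^2 - 6*q + 5) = (q - 5)^2*(q + 3)^2*(q - 1)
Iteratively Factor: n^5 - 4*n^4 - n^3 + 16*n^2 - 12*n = (n - 2)*(n^4 - 2*n^3 - 5*n^2 + 6*n) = (n - 3)*(n - 2)*(n^3 + n^2 - 2*n) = (n - 3)*(n - 2)*(n + 2)*(n^2 - n) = (n - 3)*(n - 2)*(n - 1)*(n + 2)*(n)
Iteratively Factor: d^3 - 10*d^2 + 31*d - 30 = (d - 2)*(d^2 - 8*d + 15) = (d - 3)*(d - 2)*(d - 5)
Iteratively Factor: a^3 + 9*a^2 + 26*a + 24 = (a + 4)*(a^2 + 5*a + 6) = (a + 3)*(a + 4)*(a + 2)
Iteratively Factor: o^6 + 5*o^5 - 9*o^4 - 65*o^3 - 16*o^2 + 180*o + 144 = (o - 3)*(o^5 + 8*o^4 + 15*o^3 - 20*o^2 - 76*o - 48) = (o - 3)*(o + 4)*(o^4 + 4*o^3 - o^2 - 16*o - 12) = (o - 3)*(o + 3)*(o + 4)*(o^3 + o^2 - 4*o - 4) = (o - 3)*(o - 2)*(o + 3)*(o + 4)*(o^2 + 3*o + 2) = (o - 3)*(o - 2)*(o + 1)*(o + 3)*(o + 4)*(o + 2)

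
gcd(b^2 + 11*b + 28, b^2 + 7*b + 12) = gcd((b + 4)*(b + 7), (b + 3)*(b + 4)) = b + 4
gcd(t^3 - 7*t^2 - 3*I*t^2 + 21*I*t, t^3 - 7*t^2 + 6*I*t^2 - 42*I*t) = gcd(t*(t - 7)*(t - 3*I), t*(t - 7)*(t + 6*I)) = t^2 - 7*t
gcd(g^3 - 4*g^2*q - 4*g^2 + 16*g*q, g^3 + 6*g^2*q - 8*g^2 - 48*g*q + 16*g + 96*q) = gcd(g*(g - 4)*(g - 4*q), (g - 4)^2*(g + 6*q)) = g - 4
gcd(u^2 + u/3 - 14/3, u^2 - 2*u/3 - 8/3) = u - 2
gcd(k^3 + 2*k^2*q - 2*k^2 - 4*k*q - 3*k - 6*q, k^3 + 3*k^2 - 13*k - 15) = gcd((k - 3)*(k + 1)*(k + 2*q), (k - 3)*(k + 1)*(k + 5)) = k^2 - 2*k - 3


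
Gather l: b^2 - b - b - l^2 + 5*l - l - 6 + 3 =b^2 - 2*b - l^2 + 4*l - 3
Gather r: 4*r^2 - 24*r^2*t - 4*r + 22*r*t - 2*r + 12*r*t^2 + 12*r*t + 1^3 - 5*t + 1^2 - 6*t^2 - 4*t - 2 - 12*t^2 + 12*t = r^2*(4 - 24*t) + r*(12*t^2 + 34*t - 6) - 18*t^2 + 3*t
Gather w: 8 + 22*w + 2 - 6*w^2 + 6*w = -6*w^2 + 28*w + 10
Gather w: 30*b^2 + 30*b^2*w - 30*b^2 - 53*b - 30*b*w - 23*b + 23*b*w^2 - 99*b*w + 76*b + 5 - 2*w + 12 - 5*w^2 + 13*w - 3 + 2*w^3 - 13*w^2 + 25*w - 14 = 2*w^3 + w^2*(23*b - 18) + w*(30*b^2 - 129*b + 36)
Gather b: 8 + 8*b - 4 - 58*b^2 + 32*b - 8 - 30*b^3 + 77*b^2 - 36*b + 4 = -30*b^3 + 19*b^2 + 4*b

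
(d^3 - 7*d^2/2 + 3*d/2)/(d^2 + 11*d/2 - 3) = d*(d - 3)/(d + 6)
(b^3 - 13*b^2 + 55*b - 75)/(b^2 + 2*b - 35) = (b^2 - 8*b + 15)/(b + 7)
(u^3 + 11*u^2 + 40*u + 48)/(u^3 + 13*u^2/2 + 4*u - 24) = 2*(u + 3)/(2*u - 3)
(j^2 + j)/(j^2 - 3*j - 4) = j/(j - 4)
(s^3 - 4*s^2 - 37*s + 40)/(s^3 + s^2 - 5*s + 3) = (s^2 - 3*s - 40)/(s^2 + 2*s - 3)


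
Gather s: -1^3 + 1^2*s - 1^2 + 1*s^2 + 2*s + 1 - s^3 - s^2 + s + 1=-s^3 + 4*s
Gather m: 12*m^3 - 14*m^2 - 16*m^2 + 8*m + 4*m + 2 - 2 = 12*m^3 - 30*m^2 + 12*m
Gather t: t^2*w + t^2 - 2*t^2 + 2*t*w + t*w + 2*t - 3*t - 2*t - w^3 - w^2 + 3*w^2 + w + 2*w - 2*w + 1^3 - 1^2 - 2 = t^2*(w - 1) + t*(3*w - 3) - w^3 + 2*w^2 + w - 2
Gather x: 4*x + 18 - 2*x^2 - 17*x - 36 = -2*x^2 - 13*x - 18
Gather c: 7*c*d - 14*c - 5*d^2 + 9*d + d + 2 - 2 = c*(7*d - 14) - 5*d^2 + 10*d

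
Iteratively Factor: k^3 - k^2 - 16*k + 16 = (k + 4)*(k^2 - 5*k + 4) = (k - 4)*(k + 4)*(k - 1)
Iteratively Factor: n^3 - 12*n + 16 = (n - 2)*(n^2 + 2*n - 8) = (n - 2)^2*(n + 4)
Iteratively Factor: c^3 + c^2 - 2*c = (c)*(c^2 + c - 2) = c*(c + 2)*(c - 1)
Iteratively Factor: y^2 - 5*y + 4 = (y - 1)*(y - 4)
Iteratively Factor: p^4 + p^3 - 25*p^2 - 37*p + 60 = (p - 5)*(p^3 + 6*p^2 + 5*p - 12) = (p - 5)*(p + 4)*(p^2 + 2*p - 3) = (p - 5)*(p + 3)*(p + 4)*(p - 1)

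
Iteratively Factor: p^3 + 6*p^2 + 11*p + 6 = (p + 2)*(p^2 + 4*p + 3) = (p + 1)*(p + 2)*(p + 3)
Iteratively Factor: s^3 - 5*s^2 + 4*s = (s - 1)*(s^2 - 4*s) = s*(s - 1)*(s - 4)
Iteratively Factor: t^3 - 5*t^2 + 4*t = (t - 1)*(t^2 - 4*t) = t*(t - 1)*(t - 4)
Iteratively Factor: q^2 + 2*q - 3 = (q + 3)*(q - 1)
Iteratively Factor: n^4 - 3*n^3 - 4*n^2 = (n - 4)*(n^3 + n^2) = n*(n - 4)*(n^2 + n) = n^2*(n - 4)*(n + 1)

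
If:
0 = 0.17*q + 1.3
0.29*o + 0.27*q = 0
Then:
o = 7.12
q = -7.65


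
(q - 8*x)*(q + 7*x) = q^2 - q*x - 56*x^2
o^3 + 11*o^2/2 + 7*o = o*(o + 2)*(o + 7/2)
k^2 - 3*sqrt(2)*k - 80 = (k - 8*sqrt(2))*(k + 5*sqrt(2))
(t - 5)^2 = t^2 - 10*t + 25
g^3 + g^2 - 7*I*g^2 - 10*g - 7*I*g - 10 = (g + 1)*(g - 5*I)*(g - 2*I)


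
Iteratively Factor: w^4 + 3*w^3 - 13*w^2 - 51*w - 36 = (w + 1)*(w^3 + 2*w^2 - 15*w - 36) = (w + 1)*(w + 3)*(w^2 - w - 12) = (w - 4)*(w + 1)*(w + 3)*(w + 3)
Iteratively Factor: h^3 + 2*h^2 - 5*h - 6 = (h + 3)*(h^2 - h - 2) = (h + 1)*(h + 3)*(h - 2)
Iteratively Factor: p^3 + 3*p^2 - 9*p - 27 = (p + 3)*(p^2 - 9) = (p - 3)*(p + 3)*(p + 3)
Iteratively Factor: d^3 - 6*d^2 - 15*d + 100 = (d - 5)*(d^2 - d - 20) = (d - 5)*(d + 4)*(d - 5)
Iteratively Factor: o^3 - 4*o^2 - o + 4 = (o - 4)*(o^2 - 1) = (o - 4)*(o + 1)*(o - 1)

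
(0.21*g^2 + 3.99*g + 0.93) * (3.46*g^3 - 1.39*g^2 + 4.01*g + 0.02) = 0.7266*g^5 + 13.5135*g^4 - 1.4862*g^3 + 14.7114*g^2 + 3.8091*g + 0.0186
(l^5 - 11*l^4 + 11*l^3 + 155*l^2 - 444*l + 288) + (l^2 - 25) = l^5 - 11*l^4 + 11*l^3 + 156*l^2 - 444*l + 263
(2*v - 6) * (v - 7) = 2*v^2 - 20*v + 42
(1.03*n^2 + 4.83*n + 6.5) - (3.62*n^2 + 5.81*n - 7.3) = -2.59*n^2 - 0.98*n + 13.8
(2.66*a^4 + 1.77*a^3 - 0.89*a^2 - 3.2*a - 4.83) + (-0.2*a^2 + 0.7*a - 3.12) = 2.66*a^4 + 1.77*a^3 - 1.09*a^2 - 2.5*a - 7.95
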